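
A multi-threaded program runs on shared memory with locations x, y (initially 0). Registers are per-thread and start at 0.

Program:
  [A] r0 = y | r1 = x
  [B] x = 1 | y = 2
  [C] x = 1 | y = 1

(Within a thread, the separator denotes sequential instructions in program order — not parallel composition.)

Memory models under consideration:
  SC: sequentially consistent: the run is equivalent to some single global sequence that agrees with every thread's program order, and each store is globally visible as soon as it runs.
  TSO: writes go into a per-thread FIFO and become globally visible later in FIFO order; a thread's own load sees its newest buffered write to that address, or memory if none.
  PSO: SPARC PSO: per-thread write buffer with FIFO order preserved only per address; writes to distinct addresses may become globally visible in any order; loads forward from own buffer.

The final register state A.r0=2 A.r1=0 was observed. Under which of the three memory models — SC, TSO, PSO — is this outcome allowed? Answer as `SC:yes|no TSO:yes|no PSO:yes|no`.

outcome vector order: (A.r0,A.r1)
SC: 4 outcomes — {00; 01; 11; 21}
TSO: 4 outcomes — {00; 01; 11; 21}
PSO: 6 outcomes — {00; 01; 10; 11; 20; 21}
target 20 ∈ {PSO}

SC:no TSO:no PSO:yes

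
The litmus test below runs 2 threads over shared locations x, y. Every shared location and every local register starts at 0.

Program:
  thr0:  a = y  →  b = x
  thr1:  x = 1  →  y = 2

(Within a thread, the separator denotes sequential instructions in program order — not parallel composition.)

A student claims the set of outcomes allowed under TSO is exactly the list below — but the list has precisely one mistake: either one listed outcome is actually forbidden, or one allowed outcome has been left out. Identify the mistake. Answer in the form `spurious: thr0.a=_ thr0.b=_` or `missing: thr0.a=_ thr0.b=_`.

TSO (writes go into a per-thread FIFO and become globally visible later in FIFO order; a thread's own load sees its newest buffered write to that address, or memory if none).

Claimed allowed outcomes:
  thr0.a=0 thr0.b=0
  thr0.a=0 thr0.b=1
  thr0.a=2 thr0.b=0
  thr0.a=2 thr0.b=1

spurious: thr0.a=2 thr0.b=0

outcome vector order: (thr0.a,thr0.b)
TSO (3): 00 01 21
claimed∖TSO = {20}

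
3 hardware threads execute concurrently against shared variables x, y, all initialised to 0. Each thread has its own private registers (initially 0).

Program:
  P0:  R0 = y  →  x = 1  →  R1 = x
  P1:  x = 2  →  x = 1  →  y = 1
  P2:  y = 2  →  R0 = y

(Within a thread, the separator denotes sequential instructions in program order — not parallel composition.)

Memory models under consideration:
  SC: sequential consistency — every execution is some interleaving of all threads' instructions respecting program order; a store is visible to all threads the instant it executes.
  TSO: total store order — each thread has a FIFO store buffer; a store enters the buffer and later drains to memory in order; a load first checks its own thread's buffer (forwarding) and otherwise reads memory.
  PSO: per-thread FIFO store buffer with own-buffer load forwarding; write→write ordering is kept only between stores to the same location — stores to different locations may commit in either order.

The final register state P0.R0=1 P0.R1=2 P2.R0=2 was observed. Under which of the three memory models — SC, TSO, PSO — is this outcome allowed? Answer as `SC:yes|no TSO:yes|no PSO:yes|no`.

outcome vector order: (P0.R0,P0.R1,P2.R0)
SC: 10 outcomes — {(0,1,1); (0,1,2); (0,2,1); (0,2,2); (1,1,1); (1,1,2); (2,1,1); (2,1,2); (2,2,1); (2,2,2)}
TSO: 10 outcomes — {(0,1,1); (0,1,2); (0,2,1); (0,2,2); (1,1,1); (1,1,2); (2,1,1); (2,1,2); (2,2,1); (2,2,2)}
PSO: 12 outcomes — {(0,1,1); (0,1,2); (0,2,1); (0,2,2); (1,1,1); (1,1,2); (1,2,1); (1,2,2); (2,1,1); (2,1,2); (2,2,1); (2,2,2)}
target (1,2,2) ∈ {PSO}

SC:no TSO:no PSO:yes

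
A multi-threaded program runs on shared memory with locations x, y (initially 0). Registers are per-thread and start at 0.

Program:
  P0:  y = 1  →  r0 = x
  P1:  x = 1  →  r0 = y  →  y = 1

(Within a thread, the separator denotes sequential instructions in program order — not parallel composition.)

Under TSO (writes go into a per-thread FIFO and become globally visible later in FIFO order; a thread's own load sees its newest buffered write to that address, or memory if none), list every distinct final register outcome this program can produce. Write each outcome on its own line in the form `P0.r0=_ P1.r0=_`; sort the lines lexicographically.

outcome vector order: (P0.r0,P1.r0)
|TSO outcomes| = 4

P0.r0=0 P1.r0=0
P0.r0=0 P1.r0=1
P0.r0=1 P1.r0=0
P0.r0=1 P1.r0=1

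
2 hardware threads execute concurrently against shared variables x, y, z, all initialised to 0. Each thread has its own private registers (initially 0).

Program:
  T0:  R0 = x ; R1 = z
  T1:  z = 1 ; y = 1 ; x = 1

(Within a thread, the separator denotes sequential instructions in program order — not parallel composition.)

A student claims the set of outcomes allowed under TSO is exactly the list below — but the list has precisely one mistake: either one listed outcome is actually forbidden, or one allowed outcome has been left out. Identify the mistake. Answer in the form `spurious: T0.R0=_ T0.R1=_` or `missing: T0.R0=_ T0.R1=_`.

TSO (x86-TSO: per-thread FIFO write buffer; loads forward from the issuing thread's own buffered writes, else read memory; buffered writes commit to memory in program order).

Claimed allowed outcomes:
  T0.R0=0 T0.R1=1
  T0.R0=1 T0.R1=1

outcome vector order: (T0.R0,T0.R1)
TSO (3): <0 0>, <0 1>, <1 1>
TSO∖claimed = {<0 0>}

missing: T0.R0=0 T0.R1=0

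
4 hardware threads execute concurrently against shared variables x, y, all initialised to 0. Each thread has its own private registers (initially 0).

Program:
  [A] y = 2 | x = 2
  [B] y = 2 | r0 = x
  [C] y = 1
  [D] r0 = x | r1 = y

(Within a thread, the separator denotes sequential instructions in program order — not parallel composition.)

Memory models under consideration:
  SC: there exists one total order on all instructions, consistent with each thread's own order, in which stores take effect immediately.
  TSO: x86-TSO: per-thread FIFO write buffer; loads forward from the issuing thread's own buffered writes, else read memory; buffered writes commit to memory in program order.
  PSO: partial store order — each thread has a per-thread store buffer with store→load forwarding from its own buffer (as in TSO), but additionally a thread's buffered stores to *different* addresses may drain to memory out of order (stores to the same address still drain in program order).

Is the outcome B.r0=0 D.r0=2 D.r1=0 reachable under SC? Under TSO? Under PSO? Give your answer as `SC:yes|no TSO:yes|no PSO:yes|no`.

SC:no TSO:no PSO:yes

outcome vector order: (B.r0,D.r0,D.r1)
[SC] allowed = {0/0/0; 0/0/1; 0/0/2; 0/2/1; 0/2/2; 2/0/0; 2/0/1; 2/0/2; 2/2/1; 2/2/2}
[TSO] allowed = {0/0/0; 0/0/1; 0/0/2; 0/2/1; 0/2/2; 2/0/0; 2/0/1; 2/0/2; 2/2/1; 2/2/2}
[PSO] allowed = {0/0/0; 0/0/1; 0/0/2; 0/2/0; 0/2/1; 0/2/2; 2/0/0; 2/0/1; 2/0/2; 2/2/0; 2/2/1; 2/2/2}
target 0/2/0 ∈ {PSO}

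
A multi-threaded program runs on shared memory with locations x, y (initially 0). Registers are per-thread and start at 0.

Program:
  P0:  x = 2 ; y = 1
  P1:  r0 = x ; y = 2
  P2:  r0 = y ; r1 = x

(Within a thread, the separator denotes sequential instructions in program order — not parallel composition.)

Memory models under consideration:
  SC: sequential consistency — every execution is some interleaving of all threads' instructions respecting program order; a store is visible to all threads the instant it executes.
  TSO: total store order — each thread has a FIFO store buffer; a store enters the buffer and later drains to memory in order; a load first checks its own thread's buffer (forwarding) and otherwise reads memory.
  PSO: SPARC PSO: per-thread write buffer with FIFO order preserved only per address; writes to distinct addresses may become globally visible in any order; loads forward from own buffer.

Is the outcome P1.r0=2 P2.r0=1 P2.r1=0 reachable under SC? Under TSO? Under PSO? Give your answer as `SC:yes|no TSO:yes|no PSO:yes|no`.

SC:no TSO:no PSO:yes

outcome vector order: (P1.r0,P2.r0,P2.r1)
SC (9): <0 0 0>; <0 0 2>; <0 1 2>; <0 2 0>; <0 2 2>; <2 0 0>; <2 0 2>; <2 1 2>; <2 2 2>
TSO (9): <0 0 0>; <0 0 2>; <0 1 2>; <0 2 0>; <0 2 2>; <2 0 0>; <2 0 2>; <2 1 2>; <2 2 2>
PSO (11): <0 0 0>; <0 0 2>; <0 1 0>; <0 1 2>; <0 2 0>; <0 2 2>; <2 0 0>; <2 0 2>; <2 1 0>; <2 1 2>; <2 2 2>
target <2 1 0> ∈ {PSO}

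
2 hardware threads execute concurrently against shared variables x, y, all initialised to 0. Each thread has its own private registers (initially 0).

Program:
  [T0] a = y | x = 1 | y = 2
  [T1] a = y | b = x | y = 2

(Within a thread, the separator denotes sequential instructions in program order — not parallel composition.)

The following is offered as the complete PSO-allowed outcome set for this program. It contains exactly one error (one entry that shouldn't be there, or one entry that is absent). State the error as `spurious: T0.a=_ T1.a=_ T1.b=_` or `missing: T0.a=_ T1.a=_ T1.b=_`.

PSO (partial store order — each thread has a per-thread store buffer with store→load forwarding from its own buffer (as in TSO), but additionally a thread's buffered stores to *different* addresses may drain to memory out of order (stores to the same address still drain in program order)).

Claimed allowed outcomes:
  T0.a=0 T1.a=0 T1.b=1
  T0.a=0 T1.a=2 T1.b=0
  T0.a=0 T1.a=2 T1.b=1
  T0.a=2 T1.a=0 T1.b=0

missing: T0.a=0 T1.a=0 T1.b=0

outcome vector order: (T0.a,T1.a,T1.b)
[PSO] allowed = {<0 0 0>, <0 0 1>, <0 2 0>, <0 2 1>, <2 0 0>}
PSO∖claimed = {<0 0 0>}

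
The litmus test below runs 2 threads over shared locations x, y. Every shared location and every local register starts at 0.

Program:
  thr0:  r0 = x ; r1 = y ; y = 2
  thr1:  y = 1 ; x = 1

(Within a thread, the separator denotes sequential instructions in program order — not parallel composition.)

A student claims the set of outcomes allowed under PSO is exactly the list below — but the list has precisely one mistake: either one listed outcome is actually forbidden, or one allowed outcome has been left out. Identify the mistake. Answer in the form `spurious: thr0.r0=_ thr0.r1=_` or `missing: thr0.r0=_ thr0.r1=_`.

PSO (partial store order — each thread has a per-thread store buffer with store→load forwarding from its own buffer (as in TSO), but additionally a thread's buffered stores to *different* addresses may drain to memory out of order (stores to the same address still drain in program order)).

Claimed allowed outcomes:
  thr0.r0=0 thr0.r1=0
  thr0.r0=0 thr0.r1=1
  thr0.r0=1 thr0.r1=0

outcome vector order: (thr0.r0,thr0.r1)
PSO (4): (0,0); (0,1); (1,0); (1,1)
PSO∖claimed = {(1,1)}

missing: thr0.r0=1 thr0.r1=1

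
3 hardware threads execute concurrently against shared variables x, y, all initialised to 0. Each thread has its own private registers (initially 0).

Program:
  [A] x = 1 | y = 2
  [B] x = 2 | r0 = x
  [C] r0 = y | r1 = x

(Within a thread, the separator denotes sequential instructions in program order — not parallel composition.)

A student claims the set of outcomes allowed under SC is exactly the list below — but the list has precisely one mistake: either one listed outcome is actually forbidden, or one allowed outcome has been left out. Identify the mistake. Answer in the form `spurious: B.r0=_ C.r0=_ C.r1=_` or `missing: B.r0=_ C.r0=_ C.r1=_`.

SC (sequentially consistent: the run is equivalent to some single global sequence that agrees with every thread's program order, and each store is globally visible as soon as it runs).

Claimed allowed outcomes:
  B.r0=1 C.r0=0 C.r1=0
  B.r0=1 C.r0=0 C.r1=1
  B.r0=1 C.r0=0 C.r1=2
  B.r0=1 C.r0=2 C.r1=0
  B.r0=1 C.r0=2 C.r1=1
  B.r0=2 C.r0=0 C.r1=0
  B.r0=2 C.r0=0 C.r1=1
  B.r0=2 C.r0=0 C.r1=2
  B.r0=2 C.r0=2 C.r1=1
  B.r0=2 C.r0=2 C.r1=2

spurious: B.r0=1 C.r0=2 C.r1=0

outcome vector order: (B.r0,C.r0,C.r1)
under SC → (1,0,0), (1,0,1), (1,0,2), (1,2,1), (2,0,0), (2,0,1), (2,0,2), (2,2,1), (2,2,2)
claimed∖SC = {(1,2,0)}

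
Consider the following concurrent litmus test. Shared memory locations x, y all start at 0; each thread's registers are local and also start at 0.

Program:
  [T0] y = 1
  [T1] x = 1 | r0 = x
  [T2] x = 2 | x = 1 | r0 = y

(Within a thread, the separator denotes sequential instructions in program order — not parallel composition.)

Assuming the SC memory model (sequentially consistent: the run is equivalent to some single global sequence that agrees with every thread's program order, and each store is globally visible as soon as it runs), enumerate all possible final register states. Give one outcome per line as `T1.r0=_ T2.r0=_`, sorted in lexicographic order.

outcome vector order: (T1.r0,T2.r0)
|SC outcomes| = 4

T1.r0=1 T2.r0=0
T1.r0=1 T2.r0=1
T1.r0=2 T2.r0=0
T1.r0=2 T2.r0=1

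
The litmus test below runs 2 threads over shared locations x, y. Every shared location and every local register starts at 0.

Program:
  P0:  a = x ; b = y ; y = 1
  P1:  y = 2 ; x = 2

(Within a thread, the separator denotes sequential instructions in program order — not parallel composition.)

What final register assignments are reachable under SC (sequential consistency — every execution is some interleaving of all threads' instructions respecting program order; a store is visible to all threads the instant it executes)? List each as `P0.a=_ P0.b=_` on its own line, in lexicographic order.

P0.a=0 P0.b=0
P0.a=0 P0.b=2
P0.a=2 P0.b=2

outcome vector order: (P0.a,P0.b)
|SC outcomes| = 3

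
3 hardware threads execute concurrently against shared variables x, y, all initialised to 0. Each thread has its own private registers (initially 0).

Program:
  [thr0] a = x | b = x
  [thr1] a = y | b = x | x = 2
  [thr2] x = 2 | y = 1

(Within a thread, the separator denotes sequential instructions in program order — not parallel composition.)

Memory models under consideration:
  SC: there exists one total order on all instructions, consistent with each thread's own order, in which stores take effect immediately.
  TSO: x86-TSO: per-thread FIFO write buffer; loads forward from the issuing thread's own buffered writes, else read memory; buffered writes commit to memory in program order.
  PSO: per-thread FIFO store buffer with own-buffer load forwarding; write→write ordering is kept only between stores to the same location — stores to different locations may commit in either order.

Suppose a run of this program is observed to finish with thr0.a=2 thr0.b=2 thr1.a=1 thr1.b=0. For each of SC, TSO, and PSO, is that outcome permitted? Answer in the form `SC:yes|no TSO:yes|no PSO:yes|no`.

SC:no TSO:no PSO:yes

outcome vector order: (thr0.a,thr0.b,thr1.a,thr1.b)
under SC → 0/0/0/0, 0/0/0/2, 0/0/1/2, 0/2/0/0, 0/2/0/2, 0/2/1/2, 2/2/0/0, 2/2/0/2, 2/2/1/2
under TSO → 0/0/0/0, 0/0/0/2, 0/0/1/2, 0/2/0/0, 0/2/0/2, 0/2/1/2, 2/2/0/0, 2/2/0/2, 2/2/1/2
under PSO → 0/0/0/0, 0/0/0/2, 0/0/1/0, 0/0/1/2, 0/2/0/0, 0/2/0/2, 0/2/1/0, 0/2/1/2, 2/2/0/0, 2/2/0/2, 2/2/1/0, 2/2/1/2
target 2/2/1/0 ∈ {PSO}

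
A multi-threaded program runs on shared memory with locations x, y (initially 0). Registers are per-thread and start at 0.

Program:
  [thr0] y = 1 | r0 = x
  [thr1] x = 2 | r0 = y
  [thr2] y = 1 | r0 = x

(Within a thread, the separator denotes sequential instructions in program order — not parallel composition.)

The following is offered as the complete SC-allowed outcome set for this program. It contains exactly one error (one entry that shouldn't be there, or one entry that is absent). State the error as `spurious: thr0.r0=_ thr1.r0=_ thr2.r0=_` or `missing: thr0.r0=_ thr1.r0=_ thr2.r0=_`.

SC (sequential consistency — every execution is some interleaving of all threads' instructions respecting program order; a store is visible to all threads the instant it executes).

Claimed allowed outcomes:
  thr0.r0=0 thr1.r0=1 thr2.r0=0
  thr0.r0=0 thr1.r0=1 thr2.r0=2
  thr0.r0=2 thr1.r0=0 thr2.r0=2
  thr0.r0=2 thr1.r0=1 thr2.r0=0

missing: thr0.r0=2 thr1.r0=1 thr2.r0=2

outcome vector order: (thr0.r0,thr1.r0,thr2.r0)
SC: 5 outcomes — {<0 1 0>; <0 1 2>; <2 0 2>; <2 1 0>; <2 1 2>}
SC∖claimed = {<2 1 2>}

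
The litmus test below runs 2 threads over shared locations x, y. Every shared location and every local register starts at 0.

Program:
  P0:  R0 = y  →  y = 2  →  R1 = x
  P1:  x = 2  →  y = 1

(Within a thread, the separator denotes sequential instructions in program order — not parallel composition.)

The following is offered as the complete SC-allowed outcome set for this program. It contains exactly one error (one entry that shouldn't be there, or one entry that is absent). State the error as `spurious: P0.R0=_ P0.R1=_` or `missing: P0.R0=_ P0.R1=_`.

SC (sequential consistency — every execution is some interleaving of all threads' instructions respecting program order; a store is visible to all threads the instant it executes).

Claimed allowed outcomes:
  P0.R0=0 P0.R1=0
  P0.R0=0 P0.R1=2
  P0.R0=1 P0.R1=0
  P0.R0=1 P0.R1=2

spurious: P0.R0=1 P0.R1=0

outcome vector order: (P0.R0,P0.R1)
SC (3): <0 0>; <0 2>; <1 2>
claimed∖SC = {<1 0>}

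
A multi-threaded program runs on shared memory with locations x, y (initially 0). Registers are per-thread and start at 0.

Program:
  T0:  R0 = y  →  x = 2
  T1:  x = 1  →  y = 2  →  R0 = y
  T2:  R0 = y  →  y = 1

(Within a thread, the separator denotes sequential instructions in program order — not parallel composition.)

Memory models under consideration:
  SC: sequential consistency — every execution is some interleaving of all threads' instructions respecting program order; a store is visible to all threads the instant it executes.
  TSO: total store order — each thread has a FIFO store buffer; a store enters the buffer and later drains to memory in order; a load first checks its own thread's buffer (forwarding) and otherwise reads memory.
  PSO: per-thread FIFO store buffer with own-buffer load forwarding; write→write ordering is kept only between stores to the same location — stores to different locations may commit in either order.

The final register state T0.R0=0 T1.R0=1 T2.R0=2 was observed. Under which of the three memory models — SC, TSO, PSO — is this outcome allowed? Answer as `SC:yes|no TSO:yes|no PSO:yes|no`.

outcome vector order: (T0.R0,T1.R0,T2.R0)
SC: 12 outcomes — {(0,1,0), (0,1,2), (0,2,0), (0,2,2), (1,1,0), (1,1,2), (1,2,0), (1,2,2), (2,1,0), (2,1,2), (2,2,0), (2,2,2)}
TSO: 12 outcomes — {(0,1,0), (0,1,2), (0,2,0), (0,2,2), (1,1,0), (1,1,2), (1,2,0), (1,2,2), (2,1,0), (2,1,2), (2,2,0), (2,2,2)}
PSO: 12 outcomes — {(0,1,0), (0,1,2), (0,2,0), (0,2,2), (1,1,0), (1,1,2), (1,2,0), (1,2,2), (2,1,0), (2,1,2), (2,2,0), (2,2,2)}
target (0,1,2) ∈ {SC,TSO,PSO}

SC:yes TSO:yes PSO:yes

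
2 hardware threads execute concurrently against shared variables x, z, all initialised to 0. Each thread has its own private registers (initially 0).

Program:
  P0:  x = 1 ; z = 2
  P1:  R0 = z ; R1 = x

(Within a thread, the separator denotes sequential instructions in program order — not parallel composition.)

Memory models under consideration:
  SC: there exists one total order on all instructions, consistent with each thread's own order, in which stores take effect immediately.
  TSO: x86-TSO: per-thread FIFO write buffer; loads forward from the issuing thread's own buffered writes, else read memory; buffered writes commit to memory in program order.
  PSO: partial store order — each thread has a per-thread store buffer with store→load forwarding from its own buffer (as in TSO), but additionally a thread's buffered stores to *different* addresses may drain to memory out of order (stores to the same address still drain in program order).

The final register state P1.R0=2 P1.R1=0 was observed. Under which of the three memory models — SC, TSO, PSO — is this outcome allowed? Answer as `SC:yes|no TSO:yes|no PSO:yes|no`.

outcome vector order: (P1.R0,P1.R1)
under SC → (0,0); (0,1); (2,1)
under TSO → (0,0); (0,1); (2,1)
under PSO → (0,0); (0,1); (2,0); (2,1)
target (2,0) ∈ {PSO}

SC:no TSO:no PSO:yes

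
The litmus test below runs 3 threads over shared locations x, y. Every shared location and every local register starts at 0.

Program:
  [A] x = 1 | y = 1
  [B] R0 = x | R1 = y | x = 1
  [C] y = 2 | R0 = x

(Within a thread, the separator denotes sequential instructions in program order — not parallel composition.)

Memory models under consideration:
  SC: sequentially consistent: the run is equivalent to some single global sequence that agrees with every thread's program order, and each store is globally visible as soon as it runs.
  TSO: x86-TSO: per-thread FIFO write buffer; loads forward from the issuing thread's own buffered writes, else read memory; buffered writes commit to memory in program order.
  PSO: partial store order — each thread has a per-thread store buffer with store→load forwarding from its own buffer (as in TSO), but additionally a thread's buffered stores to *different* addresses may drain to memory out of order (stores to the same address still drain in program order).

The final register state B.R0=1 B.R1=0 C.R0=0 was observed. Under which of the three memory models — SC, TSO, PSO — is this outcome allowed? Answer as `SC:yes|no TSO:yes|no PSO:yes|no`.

outcome vector order: (B.R0,B.R1,C.R0)
[SC] allowed = {000 001 010 011 020 021 101 110 111 120 121}
[TSO] allowed = {000 001 010 011 020 021 100 101 110 111 120 121}
[PSO] allowed = {000 001 010 011 020 021 100 101 110 111 120 121}
target 100 ∈ {TSO,PSO}

SC:no TSO:yes PSO:yes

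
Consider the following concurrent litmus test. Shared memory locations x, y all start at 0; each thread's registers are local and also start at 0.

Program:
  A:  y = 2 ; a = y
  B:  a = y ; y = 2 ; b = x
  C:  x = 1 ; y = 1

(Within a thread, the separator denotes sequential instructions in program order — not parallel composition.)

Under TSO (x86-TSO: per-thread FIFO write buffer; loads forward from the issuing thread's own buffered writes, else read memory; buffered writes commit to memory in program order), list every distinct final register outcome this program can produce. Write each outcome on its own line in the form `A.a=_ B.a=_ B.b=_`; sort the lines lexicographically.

outcome vector order: (A.a,B.a,B.b)
|TSO outcomes| = 10

A.a=1 B.a=0 B.b=0
A.a=1 B.a=0 B.b=1
A.a=1 B.a=1 B.b=1
A.a=1 B.a=2 B.b=0
A.a=1 B.a=2 B.b=1
A.a=2 B.a=0 B.b=0
A.a=2 B.a=0 B.b=1
A.a=2 B.a=1 B.b=1
A.a=2 B.a=2 B.b=0
A.a=2 B.a=2 B.b=1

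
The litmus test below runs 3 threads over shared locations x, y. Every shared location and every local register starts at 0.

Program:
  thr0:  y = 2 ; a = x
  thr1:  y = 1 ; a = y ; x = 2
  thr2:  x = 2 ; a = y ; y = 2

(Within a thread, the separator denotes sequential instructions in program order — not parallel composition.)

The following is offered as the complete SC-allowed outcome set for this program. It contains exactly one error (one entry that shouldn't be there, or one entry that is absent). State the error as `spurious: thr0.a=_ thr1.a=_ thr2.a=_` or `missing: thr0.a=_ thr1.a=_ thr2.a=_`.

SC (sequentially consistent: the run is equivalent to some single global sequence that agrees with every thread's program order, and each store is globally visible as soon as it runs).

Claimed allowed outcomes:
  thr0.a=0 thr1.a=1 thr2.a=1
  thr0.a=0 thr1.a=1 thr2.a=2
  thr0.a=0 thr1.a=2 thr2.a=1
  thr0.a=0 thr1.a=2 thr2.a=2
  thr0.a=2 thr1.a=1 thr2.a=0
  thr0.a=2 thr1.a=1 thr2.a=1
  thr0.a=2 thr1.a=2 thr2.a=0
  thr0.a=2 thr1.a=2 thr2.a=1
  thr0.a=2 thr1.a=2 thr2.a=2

missing: thr0.a=2 thr1.a=1 thr2.a=2

outcome vector order: (thr0.a,thr1.a,thr2.a)
under SC → 011, 012, 021, 022, 210, 211, 212, 220, 221, 222
SC∖claimed = {212}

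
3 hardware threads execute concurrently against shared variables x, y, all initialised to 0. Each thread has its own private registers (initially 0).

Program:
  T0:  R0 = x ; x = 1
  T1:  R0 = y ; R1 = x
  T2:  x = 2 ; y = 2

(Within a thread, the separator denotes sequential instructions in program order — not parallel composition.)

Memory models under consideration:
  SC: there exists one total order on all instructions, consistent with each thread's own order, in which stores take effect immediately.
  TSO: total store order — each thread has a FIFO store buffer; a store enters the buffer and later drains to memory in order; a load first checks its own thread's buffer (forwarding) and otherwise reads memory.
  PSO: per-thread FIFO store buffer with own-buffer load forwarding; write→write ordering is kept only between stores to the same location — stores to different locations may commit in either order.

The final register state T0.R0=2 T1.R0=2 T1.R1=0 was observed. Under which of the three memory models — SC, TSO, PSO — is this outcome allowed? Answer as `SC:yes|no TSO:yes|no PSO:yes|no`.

outcome vector order: (T0.R0,T1.R0,T1.R1)
SC (10): 000, 001, 002, 021, 022, 200, 201, 202, 221, 222
TSO (10): 000, 001, 002, 021, 022, 200, 201, 202, 221, 222
PSO (12): 000, 001, 002, 020, 021, 022, 200, 201, 202, 220, 221, 222
target 220 ∈ {PSO}

SC:no TSO:no PSO:yes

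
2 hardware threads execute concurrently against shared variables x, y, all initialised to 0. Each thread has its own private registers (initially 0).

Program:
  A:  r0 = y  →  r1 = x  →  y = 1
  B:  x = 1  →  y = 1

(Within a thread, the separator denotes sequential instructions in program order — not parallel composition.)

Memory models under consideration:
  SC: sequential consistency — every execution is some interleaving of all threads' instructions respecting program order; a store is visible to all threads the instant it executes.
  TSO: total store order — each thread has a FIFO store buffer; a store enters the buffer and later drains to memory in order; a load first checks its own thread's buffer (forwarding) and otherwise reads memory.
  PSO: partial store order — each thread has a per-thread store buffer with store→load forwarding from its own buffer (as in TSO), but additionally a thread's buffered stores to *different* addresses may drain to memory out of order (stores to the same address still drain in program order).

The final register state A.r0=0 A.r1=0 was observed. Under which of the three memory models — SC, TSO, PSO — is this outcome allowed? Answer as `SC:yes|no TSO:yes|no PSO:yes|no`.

outcome vector order: (A.r0,A.r1)
[SC] allowed = {0/0; 0/1; 1/1}
[TSO] allowed = {0/0; 0/1; 1/1}
[PSO] allowed = {0/0; 0/1; 1/0; 1/1}
target 0/0 ∈ {SC,TSO,PSO}

SC:yes TSO:yes PSO:yes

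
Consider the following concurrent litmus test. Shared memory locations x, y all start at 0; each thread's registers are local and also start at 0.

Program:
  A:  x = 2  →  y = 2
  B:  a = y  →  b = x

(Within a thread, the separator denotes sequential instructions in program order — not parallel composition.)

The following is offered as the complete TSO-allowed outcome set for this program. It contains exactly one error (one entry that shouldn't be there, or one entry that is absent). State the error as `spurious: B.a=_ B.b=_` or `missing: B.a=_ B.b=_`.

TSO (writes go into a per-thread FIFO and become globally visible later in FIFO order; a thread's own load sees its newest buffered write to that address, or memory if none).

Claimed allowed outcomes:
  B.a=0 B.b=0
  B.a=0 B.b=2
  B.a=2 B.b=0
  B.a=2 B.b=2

spurious: B.a=2 B.b=0

outcome vector order: (B.a,B.b)
TSO (3): <0 0>, <0 2>, <2 2>
claimed∖TSO = {<2 0>}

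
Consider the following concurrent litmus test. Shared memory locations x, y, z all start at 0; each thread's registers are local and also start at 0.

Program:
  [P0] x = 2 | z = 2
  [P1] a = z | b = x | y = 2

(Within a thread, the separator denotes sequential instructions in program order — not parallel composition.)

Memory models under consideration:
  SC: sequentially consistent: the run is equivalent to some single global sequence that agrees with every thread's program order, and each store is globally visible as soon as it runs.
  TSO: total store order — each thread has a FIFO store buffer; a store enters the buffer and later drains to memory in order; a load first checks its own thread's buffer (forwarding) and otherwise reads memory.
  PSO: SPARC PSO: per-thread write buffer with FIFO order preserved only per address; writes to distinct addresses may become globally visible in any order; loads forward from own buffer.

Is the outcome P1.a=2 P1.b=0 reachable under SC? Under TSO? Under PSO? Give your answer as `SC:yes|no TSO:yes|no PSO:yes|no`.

SC:no TSO:no PSO:yes

outcome vector order: (P1.a,P1.b)
SC (3): 00; 02; 22
TSO (3): 00; 02; 22
PSO (4): 00; 02; 20; 22
target 20 ∈ {PSO}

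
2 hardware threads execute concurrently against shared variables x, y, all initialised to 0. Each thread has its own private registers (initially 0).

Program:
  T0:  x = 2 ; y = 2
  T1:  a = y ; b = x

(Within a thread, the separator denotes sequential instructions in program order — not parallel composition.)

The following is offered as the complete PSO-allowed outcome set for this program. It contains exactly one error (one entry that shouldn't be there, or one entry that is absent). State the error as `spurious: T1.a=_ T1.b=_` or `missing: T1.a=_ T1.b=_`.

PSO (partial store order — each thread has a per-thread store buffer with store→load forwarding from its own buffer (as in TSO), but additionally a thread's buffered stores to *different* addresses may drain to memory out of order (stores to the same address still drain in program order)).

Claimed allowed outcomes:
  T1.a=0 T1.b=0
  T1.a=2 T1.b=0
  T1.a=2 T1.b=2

missing: T1.a=0 T1.b=2

outcome vector order: (T1.a,T1.b)
under PSO → 00 02 20 22
PSO∖claimed = {02}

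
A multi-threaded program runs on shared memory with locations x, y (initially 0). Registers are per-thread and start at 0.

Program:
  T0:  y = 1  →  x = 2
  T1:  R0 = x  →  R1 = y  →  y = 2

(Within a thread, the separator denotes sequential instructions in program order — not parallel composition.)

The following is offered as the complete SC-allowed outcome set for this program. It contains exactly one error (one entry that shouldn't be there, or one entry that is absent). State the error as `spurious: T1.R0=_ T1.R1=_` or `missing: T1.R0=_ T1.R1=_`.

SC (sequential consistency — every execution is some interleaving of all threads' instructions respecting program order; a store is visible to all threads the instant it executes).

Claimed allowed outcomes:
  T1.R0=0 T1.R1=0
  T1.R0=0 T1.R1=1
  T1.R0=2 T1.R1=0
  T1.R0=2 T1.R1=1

outcome vector order: (T1.R0,T1.R1)
SC (3): 00; 01; 21
claimed∖SC = {20}

spurious: T1.R0=2 T1.R1=0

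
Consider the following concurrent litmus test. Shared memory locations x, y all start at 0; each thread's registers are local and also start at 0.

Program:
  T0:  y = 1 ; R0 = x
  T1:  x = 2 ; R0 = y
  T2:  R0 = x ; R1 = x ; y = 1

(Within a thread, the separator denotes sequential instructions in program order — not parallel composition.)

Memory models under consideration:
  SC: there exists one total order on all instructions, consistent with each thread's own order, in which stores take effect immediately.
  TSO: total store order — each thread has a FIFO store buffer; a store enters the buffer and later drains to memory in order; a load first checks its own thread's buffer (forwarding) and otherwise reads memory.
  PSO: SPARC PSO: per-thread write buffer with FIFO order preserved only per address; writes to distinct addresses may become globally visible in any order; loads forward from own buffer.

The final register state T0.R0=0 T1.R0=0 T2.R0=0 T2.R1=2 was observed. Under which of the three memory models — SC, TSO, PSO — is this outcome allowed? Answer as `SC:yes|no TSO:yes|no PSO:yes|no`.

SC:no TSO:yes PSO:yes

outcome vector order: (T0.R0,T1.R0,T2.R0,T2.R1)
[SC] allowed = {0/1/0/0, 0/1/0/2, 0/1/2/2, 2/0/0/0, 2/0/0/2, 2/0/2/2, 2/1/0/0, 2/1/0/2, 2/1/2/2}
[TSO] allowed = {0/0/0/0, 0/0/0/2, 0/0/2/2, 0/1/0/0, 0/1/0/2, 0/1/2/2, 2/0/0/0, 2/0/0/2, 2/0/2/2, 2/1/0/0, 2/1/0/2, 2/1/2/2}
[PSO] allowed = {0/0/0/0, 0/0/0/2, 0/0/2/2, 0/1/0/0, 0/1/0/2, 0/1/2/2, 2/0/0/0, 2/0/0/2, 2/0/2/2, 2/1/0/0, 2/1/0/2, 2/1/2/2}
target 0/0/0/2 ∈ {TSO,PSO}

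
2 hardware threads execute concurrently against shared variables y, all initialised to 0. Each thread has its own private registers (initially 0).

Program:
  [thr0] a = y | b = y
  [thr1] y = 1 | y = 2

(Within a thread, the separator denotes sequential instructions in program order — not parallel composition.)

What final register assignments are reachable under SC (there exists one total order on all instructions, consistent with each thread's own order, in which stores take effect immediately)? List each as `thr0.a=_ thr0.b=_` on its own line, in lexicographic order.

outcome vector order: (thr0.a,thr0.b)
|SC outcomes| = 6

thr0.a=0 thr0.b=0
thr0.a=0 thr0.b=1
thr0.a=0 thr0.b=2
thr0.a=1 thr0.b=1
thr0.a=1 thr0.b=2
thr0.a=2 thr0.b=2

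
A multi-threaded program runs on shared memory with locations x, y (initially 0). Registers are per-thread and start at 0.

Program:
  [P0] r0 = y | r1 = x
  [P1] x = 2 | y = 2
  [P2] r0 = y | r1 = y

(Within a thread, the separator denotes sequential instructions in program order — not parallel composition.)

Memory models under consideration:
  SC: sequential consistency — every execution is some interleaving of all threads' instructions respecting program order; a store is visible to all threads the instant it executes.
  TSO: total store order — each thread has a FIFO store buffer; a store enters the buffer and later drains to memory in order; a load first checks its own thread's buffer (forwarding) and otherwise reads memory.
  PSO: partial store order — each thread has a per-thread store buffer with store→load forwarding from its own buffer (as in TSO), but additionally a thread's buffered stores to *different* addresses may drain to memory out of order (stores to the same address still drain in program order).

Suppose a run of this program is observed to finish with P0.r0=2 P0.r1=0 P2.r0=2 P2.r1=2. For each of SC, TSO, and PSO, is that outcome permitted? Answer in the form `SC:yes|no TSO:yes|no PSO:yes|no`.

outcome vector order: (P0.r0,P0.r1,P2.r0,P2.r1)
SC: 9 outcomes — {0000, 0002, 0022, 0200, 0202, 0222, 2200, 2202, 2222}
TSO: 9 outcomes — {0000, 0002, 0022, 0200, 0202, 0222, 2200, 2202, 2222}
PSO: 12 outcomes — {0000, 0002, 0022, 0200, 0202, 0222, 2000, 2002, 2022, 2200, 2202, 2222}
target 2022 ∈ {PSO}

SC:no TSO:no PSO:yes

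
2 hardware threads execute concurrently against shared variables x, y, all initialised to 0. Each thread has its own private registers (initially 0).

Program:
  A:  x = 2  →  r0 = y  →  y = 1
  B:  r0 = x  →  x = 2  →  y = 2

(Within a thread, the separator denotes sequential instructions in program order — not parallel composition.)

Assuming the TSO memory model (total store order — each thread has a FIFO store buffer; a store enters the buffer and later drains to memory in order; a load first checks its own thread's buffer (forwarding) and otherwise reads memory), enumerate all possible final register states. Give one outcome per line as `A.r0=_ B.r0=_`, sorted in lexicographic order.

outcome vector order: (A.r0,B.r0)
|TSO outcomes| = 4

A.r0=0 B.r0=0
A.r0=0 B.r0=2
A.r0=2 B.r0=0
A.r0=2 B.r0=2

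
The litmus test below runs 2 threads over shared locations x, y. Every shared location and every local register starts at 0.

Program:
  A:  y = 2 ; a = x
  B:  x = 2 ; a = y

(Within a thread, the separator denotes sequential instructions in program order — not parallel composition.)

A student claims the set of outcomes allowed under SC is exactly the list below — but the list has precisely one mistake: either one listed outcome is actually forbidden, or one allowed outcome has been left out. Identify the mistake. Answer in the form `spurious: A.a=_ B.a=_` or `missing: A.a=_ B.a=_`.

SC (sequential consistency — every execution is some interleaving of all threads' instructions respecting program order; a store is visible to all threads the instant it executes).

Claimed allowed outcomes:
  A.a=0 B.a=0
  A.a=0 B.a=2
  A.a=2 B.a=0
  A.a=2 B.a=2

spurious: A.a=0 B.a=0

outcome vector order: (A.a,B.a)
SC (3): 0/2 2/0 2/2
claimed∖SC = {0/0}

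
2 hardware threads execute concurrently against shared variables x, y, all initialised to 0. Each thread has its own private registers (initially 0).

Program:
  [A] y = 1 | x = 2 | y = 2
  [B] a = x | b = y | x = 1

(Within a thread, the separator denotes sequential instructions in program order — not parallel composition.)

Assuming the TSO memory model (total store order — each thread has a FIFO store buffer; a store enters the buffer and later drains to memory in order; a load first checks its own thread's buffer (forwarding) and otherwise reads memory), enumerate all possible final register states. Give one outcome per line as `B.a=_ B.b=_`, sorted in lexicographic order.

outcome vector order: (B.a,B.b)
|TSO outcomes| = 5

B.a=0 B.b=0
B.a=0 B.b=1
B.a=0 B.b=2
B.a=2 B.b=1
B.a=2 B.b=2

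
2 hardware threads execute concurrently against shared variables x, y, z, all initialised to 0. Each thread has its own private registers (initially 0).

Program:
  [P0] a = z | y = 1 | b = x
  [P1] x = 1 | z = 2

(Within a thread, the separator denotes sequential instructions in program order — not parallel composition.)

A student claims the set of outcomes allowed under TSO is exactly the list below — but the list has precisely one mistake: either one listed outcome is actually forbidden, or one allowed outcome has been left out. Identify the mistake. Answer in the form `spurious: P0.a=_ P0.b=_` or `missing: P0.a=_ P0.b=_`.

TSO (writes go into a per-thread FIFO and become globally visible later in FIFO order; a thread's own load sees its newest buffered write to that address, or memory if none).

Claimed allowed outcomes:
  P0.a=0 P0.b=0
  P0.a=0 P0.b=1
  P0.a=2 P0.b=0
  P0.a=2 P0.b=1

spurious: P0.a=2 P0.b=0

outcome vector order: (P0.a,P0.b)
TSO: 3 outcomes — {0/0; 0/1; 2/1}
claimed∖TSO = {2/0}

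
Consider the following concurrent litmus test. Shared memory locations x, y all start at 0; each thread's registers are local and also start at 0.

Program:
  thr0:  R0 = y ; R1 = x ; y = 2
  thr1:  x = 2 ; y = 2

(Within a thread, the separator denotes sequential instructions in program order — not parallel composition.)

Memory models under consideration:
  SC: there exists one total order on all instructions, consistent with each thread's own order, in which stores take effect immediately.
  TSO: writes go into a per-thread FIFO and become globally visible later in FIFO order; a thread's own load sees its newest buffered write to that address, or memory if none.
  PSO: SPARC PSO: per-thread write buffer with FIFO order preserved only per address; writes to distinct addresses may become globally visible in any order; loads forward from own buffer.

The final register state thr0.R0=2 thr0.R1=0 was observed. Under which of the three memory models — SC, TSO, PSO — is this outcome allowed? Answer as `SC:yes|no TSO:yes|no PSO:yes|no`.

SC:no TSO:no PSO:yes

outcome vector order: (thr0.R0,thr0.R1)
SC (3): (0,0) (0,2) (2,2)
TSO (3): (0,0) (0,2) (2,2)
PSO (4): (0,0) (0,2) (2,0) (2,2)
target (2,0) ∈ {PSO}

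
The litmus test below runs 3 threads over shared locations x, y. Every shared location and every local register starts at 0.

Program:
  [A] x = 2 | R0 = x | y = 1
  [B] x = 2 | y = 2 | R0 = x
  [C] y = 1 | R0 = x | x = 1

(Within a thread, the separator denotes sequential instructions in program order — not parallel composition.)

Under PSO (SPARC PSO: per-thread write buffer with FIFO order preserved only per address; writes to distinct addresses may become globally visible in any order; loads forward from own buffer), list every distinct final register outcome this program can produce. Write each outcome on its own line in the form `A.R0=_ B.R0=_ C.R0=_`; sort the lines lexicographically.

outcome vector order: (A.R0,B.R0,C.R0)
|PSO outcomes| = 8

A.R0=1 B.R0=1 C.R0=0
A.R0=1 B.R0=1 C.R0=2
A.R0=1 B.R0=2 C.R0=0
A.R0=1 B.R0=2 C.R0=2
A.R0=2 B.R0=1 C.R0=0
A.R0=2 B.R0=1 C.R0=2
A.R0=2 B.R0=2 C.R0=0
A.R0=2 B.R0=2 C.R0=2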